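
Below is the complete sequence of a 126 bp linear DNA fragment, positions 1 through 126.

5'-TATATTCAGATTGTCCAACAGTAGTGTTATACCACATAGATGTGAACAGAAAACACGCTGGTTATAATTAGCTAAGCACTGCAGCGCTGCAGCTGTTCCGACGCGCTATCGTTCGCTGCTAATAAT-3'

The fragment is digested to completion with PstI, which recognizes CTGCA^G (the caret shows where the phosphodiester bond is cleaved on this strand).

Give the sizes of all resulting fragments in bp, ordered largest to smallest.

83, 35, 8 bp

PstI sites (CTGCAG) start at positions 79, 87.
PstI cuts after base 5 of each site (before the last base), so after positions 83, 91.
Linear molecule, 2 cuts → 3 fragments:
  1–83 → 83 bp
  84–91 → 8 bp
  92–126 → 35 bp
Sorted largest to smallest: 83, 35, 8 bp.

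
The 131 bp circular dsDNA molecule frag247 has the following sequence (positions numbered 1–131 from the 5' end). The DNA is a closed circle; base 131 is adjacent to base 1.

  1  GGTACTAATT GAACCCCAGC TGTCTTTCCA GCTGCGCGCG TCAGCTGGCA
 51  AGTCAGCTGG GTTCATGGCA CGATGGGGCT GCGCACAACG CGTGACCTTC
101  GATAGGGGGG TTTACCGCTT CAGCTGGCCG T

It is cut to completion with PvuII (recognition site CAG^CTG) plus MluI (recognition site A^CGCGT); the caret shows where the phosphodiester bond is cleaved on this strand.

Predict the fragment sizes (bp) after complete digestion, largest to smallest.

35, 32, 27, 13, 12, 12 bp

PvuII sites (CAGCTG) start at positions 17, 29, 42, 54, 121.
PvuII cuts after base 3 of each site, so after positions 19, 31, 44, 56, 123.
The MluI site (ACGCGT) starts at position 88.
MluI cuts after the first base of each site, so after position 88.
Combined cut positions: 19, 31, 44, 56, 88, 123.
Circular molecule, 6 cuts → 6 fragments:
  20–31 → 12 bp
  32–44 → 13 bp
  45–56 → 12 bp
  57–88 → 32 bp
  89–123 → 35 bp
  124–131 then 1–19 → 8 + 19 = 27 bp
Sorted largest to smallest: 35, 32, 27, 13, 12, 12 bp.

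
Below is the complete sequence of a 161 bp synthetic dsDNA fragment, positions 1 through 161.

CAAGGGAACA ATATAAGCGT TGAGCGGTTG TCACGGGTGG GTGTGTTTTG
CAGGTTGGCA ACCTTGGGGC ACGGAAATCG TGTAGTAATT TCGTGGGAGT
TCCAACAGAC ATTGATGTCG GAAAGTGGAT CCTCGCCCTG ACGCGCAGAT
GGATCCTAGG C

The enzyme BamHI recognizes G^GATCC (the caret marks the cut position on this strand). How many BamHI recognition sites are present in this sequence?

2

GGATCC occurs starting at positions 127, 151.
BamHI cuts at 2 sites.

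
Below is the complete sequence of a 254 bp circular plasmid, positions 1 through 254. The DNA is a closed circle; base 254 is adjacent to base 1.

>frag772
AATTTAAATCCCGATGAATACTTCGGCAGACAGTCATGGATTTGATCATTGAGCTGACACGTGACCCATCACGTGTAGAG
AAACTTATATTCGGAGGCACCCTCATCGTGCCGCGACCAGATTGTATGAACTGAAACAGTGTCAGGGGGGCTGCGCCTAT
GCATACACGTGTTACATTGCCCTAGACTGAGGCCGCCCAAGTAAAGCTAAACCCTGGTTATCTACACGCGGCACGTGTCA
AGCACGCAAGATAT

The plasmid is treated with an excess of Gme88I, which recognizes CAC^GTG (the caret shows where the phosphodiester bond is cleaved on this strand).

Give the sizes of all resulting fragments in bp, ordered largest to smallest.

96, 80, 66, 12 bp

Gme88I sites (CACGTG) start at positions 58, 70, 166, 232.
Gme88I cuts after base 3 of each site, so after positions 60, 72, 168, 234.
Circular molecule, 4 cuts → 4 fragments:
  61–72 → 12 bp
  73–168 → 96 bp
  169–234 → 66 bp
  235–254 then 1–60 → 20 + 60 = 80 bp
Sorted largest to smallest: 96, 80, 66, 12 bp.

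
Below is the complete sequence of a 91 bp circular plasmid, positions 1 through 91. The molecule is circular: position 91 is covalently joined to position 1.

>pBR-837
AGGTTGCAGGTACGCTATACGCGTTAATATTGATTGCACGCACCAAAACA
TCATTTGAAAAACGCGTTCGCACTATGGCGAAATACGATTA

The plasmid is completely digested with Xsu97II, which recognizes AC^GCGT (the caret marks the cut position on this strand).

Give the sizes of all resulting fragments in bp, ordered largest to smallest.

48, 43 bp

Xsu97II sites (ACGCGT) start at positions 19, 62.
Xsu97II cuts after base 2 of each site, so after positions 20, 63.
Circular molecule, 2 cuts → 2 fragments:
  21–63 → 43 bp
  64–91 then 1–20 → 28 + 20 = 48 bp
Sorted largest to smallest: 48, 43 bp.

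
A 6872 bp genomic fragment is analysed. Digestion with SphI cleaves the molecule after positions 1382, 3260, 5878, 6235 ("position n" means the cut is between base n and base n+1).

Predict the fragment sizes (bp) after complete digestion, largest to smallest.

Linear molecule, 4 cuts → 5 fragments:
  1382 − 0 = 1382 bp
  3260 − 1382 = 1878 bp
  5878 − 3260 = 2618 bp
  6235 − 5878 = 357 bp
  6872 − 6235 = 637 bp
Sorted largest to smallest: 2618, 1878, 1382, 637, 357 bp.

2618, 1878, 1382, 637, 357 bp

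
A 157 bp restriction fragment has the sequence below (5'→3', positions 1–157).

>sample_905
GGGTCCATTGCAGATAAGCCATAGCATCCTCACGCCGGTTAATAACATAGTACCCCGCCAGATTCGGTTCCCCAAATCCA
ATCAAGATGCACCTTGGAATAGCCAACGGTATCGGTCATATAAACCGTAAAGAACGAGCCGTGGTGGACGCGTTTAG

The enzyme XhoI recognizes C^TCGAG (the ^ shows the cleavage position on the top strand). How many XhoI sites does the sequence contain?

0

No occurrence of CTCGAG is present in the sequence.
XhoI does not cut: 0 sites.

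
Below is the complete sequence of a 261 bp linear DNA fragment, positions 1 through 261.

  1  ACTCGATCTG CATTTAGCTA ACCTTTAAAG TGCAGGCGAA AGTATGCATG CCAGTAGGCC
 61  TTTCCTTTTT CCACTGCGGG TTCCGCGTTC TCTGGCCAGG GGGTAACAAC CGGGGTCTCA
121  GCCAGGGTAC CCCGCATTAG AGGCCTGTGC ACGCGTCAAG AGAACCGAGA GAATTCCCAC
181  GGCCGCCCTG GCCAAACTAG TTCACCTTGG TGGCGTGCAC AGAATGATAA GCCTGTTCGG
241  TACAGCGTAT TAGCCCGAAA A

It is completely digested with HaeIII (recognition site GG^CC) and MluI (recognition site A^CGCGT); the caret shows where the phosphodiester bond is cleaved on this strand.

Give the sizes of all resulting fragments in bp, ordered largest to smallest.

HaeIII sites (GGCC) start at positions 57, 94, 142, 181, 190.
HaeIII cuts after base 2 of each site, so after positions 58, 95, 143, 182, 191.
The MluI site (ACGCGT) starts at position 151.
MluI cuts after the first base of each site, so after position 151.
Combined cut positions: 58, 95, 143, 151, 182, 191.
Linear molecule, 6 cuts → 7 fragments:
  1–58 → 58 bp
  59–95 → 37 bp
  96–143 → 48 bp
  144–151 → 8 bp
  152–182 → 31 bp
  183–191 → 9 bp
  192–261 → 70 bp
Sorted largest to smallest: 70, 58, 48, 37, 31, 9, 8 bp.

70, 58, 48, 37, 31, 9, 8 bp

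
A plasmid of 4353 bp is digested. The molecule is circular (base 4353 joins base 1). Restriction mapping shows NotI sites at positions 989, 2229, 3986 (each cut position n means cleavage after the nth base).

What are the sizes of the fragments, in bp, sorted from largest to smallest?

1757, 1356, 1240 bp

Circular molecule, 3 cuts → 3 fragments:
  2229 − 989 = 1240 bp
  3986 − 2229 = 1757 bp
  wrap: 4353 − 3986 + 989 = 1356 bp
Sorted largest to smallest: 1757, 1356, 1240 bp.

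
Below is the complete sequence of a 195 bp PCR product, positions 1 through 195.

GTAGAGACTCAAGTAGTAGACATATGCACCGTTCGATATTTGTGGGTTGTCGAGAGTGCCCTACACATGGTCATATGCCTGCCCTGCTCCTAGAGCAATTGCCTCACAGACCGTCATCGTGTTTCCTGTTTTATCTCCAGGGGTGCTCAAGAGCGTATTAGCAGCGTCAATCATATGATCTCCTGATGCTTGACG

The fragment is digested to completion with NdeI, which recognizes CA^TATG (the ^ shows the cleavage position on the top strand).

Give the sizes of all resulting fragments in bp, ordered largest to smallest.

100, 51, 22, 22 bp

NdeI sites (CATATG) start at positions 21, 72, 172.
NdeI cuts after base 2 of each site, so after positions 22, 73, 173.
Linear molecule, 3 cuts → 4 fragments:
  1–22 → 22 bp
  23–73 → 51 bp
  74–173 → 100 bp
  174–195 → 22 bp
Sorted largest to smallest: 100, 51, 22, 22 bp.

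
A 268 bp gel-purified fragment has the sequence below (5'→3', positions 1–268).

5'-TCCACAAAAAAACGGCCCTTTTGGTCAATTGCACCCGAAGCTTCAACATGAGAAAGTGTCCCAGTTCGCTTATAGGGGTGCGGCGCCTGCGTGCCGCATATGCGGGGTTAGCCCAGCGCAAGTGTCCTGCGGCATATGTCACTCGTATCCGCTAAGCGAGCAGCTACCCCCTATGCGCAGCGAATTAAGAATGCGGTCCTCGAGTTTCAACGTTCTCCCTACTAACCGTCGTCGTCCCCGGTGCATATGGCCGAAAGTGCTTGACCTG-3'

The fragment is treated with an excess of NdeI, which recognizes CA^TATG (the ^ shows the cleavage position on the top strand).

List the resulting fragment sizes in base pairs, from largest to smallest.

111, 98, 36, 23 bp

NdeI sites (CATATG) start at positions 97, 133, 244.
NdeI cuts after base 2 of each site, so after positions 98, 134, 245.
Linear molecule, 3 cuts → 4 fragments:
  1–98 → 98 bp
  99–134 → 36 bp
  135–245 → 111 bp
  246–268 → 23 bp
Sorted largest to smallest: 111, 98, 36, 23 bp.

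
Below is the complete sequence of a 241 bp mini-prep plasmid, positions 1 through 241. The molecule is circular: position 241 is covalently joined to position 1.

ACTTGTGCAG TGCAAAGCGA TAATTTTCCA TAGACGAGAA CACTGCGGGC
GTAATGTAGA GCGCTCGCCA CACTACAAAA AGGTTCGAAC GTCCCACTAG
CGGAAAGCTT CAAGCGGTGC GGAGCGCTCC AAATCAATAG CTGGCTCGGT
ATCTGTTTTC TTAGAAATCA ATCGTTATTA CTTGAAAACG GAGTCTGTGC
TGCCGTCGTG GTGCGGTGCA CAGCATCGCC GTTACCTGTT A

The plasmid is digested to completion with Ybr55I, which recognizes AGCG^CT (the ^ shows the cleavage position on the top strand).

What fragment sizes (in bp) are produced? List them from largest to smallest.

178, 63 bp

Ybr55I sites (AGCGCT) start at positions 60, 123.
Ybr55I cuts after base 4 of each site, so after positions 63, 126.
Circular molecule, 2 cuts → 2 fragments:
  64–126 → 63 bp
  127–241 then 1–63 → 115 + 63 = 178 bp
Sorted largest to smallest: 178, 63 bp.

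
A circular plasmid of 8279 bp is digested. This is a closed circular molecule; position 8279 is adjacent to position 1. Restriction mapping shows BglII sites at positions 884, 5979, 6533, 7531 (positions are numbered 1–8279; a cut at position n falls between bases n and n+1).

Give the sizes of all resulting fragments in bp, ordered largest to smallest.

5095, 1632, 998, 554 bp

Circular molecule, 4 cuts → 4 fragments:
  5979 − 884 = 5095 bp
  6533 − 5979 = 554 bp
  7531 − 6533 = 998 bp
  wrap: 8279 − 7531 + 884 = 1632 bp
Sorted largest to smallest: 5095, 1632, 998, 554 bp.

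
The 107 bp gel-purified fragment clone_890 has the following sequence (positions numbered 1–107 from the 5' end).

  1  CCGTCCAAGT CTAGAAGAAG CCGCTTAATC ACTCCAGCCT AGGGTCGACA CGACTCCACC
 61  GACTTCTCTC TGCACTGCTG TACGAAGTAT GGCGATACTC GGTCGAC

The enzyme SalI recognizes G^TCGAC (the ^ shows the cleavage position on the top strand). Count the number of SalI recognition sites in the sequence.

GTCGAC occurs starting at positions 44, 102.
SalI cuts at 2 sites.

2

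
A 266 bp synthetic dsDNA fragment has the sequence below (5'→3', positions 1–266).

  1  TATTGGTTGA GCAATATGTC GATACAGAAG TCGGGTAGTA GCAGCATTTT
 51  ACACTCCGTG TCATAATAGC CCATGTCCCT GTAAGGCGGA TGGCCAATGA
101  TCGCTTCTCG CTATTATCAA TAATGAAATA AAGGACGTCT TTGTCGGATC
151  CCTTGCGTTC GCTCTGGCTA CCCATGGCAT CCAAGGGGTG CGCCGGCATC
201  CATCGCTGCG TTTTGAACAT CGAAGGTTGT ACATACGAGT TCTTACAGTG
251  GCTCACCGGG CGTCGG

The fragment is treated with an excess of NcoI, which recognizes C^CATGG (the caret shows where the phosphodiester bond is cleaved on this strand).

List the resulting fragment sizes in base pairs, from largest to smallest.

172, 94 bp

The NcoI site (CCATGG) starts at position 172.
NcoI cuts after the first base of each site, so after position 172.
Linear molecule, 1 cut → 2 fragments:
  1–172 → 172 bp
  173–266 → 94 bp
Sorted largest to smallest: 172, 94 bp.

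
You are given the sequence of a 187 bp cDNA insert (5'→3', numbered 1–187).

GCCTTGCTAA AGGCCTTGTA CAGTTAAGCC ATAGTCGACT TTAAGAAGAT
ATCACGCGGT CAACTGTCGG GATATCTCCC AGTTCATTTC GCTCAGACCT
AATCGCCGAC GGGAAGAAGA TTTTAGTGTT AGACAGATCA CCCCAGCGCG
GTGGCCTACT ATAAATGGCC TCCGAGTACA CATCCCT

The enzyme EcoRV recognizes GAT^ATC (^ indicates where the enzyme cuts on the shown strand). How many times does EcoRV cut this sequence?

2

GATATC occurs starting at positions 48, 71.
EcoRV cuts at 2 sites.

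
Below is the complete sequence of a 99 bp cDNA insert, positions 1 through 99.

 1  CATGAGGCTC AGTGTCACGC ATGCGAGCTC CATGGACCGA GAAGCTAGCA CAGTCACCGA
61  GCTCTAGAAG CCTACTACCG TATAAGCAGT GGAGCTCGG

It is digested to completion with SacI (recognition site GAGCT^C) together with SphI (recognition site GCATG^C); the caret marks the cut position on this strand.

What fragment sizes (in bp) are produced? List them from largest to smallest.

34, 33, 23, 6, 3 bp

SacI sites (GAGCTC) start at positions 25, 59, 92.
SacI cuts after base 5 of each site (before the last base), so after positions 29, 63, 96.
The SphI site (GCATGC) starts at position 19.
SphI cuts after base 5 of each site (before the last base), so after position 23.
Combined cut positions: 23, 29, 63, 96.
Linear molecule, 4 cuts → 5 fragments:
  1–23 → 23 bp
  24–29 → 6 bp
  30–63 → 34 bp
  64–96 → 33 bp
  97–99 → 3 bp
Sorted largest to smallest: 34, 33, 23, 6, 3 bp.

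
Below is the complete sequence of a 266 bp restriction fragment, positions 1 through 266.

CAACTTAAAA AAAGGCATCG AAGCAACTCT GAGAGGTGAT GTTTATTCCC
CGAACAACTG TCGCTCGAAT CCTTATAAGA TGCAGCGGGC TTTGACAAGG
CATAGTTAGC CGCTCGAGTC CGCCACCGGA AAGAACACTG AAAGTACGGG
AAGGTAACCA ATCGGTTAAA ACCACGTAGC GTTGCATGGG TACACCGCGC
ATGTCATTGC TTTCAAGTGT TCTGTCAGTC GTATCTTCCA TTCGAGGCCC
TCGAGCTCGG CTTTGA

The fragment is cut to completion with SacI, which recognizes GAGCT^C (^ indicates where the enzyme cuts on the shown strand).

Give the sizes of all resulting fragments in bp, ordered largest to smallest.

257, 9 bp

The SacI site (GAGCTC) starts at position 253.
SacI cuts after base 5 of each site (before the last base), so after position 257.
Linear molecule, 1 cut → 2 fragments:
  1–257 → 257 bp
  258–266 → 9 bp
Sorted largest to smallest: 257, 9 bp.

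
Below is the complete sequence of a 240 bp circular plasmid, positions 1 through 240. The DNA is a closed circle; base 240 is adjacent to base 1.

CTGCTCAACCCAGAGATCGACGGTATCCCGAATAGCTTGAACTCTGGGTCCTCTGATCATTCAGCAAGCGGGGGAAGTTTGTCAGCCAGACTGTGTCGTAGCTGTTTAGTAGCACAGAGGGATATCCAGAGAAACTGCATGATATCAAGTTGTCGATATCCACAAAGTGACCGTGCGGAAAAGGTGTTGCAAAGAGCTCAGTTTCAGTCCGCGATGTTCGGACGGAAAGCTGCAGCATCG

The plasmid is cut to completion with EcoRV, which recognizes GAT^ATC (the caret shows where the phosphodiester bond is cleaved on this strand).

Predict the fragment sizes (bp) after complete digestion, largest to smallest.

206, 20, 14 bp

EcoRV sites (GATATC) start at positions 121, 141, 155.
EcoRV cuts after base 3 of each site, so after positions 123, 143, 157.
Circular molecule, 3 cuts → 3 fragments:
  124–143 → 20 bp
  144–157 → 14 bp
  158–240 then 1–123 → 83 + 123 = 206 bp
Sorted largest to smallest: 206, 20, 14 bp.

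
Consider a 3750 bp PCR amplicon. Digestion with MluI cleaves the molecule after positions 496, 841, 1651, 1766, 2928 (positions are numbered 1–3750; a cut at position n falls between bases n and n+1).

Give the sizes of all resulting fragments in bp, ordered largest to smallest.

1162, 822, 810, 496, 345, 115 bp

Linear molecule, 5 cuts → 6 fragments:
  496 − 0 = 496 bp
  841 − 496 = 345 bp
  1651 − 841 = 810 bp
  1766 − 1651 = 115 bp
  2928 − 1766 = 1162 bp
  3750 − 2928 = 822 bp
Sorted largest to smallest: 1162, 822, 810, 496, 345, 115 bp.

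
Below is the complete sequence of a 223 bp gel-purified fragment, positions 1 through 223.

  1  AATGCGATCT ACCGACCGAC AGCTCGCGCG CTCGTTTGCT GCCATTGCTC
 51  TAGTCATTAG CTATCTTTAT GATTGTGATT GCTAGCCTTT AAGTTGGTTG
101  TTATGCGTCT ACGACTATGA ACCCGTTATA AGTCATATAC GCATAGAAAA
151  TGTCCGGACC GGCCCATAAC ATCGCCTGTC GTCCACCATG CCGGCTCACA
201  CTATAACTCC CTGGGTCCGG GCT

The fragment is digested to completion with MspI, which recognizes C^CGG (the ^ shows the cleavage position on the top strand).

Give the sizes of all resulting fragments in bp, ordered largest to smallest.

154, 32, 26, 6, 5 bp

MspI sites (CCGG) start at positions 154, 159, 191, 217.
MspI cuts after the first base of each site, so after positions 154, 159, 191, 217.
Linear molecule, 4 cuts → 5 fragments:
  1–154 → 154 bp
  155–159 → 5 bp
  160–191 → 32 bp
  192–217 → 26 bp
  218–223 → 6 bp
Sorted largest to smallest: 154, 32, 26, 6, 5 bp.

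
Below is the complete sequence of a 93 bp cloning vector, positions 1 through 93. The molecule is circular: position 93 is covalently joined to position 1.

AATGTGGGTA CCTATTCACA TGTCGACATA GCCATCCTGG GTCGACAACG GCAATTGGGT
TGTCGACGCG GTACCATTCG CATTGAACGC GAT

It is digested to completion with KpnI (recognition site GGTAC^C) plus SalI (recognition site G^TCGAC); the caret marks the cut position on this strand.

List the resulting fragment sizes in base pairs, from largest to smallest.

KpnI sites (GGTACC) start at positions 7, 70.
KpnI cuts after base 5 of each site (before the last base), so after positions 11, 74.
SalI sites (GTCGAC) start at positions 22, 41, 62.
SalI cuts after the first base of each site, so after positions 22, 41, 62.
Combined cut positions: 11, 22, 41, 62, 74.
Circular molecule, 5 cuts → 5 fragments:
  12–22 → 11 bp
  23–41 → 19 bp
  42–62 → 21 bp
  63–74 → 12 bp
  75–93 then 1–11 → 19 + 11 = 30 bp
Sorted largest to smallest: 30, 21, 19, 12, 11 bp.

30, 21, 19, 12, 11 bp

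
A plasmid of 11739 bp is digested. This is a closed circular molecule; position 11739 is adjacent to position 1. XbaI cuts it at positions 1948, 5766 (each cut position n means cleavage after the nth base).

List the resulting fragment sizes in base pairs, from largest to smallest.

7921, 3818 bp

Circular molecule, 2 cuts → 2 fragments:
  5766 − 1948 = 3818 bp
  wrap: 11739 − 5766 + 1948 = 7921 bp
Sorted largest to smallest: 7921, 3818 bp.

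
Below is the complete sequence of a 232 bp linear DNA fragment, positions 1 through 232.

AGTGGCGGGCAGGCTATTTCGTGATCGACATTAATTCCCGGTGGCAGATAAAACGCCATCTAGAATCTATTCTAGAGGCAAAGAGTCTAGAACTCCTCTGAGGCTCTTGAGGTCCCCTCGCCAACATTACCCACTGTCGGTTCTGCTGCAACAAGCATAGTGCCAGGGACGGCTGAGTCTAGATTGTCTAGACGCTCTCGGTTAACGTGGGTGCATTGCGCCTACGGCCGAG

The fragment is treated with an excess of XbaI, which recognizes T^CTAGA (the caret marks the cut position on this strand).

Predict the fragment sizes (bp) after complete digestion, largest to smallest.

XbaI sites (TCTAGA) start at positions 59, 71, 86, 178, 187.
XbaI cuts after the first base of each site, so after positions 59, 71, 86, 178, 187.
Linear molecule, 5 cuts → 6 fragments:
  1–59 → 59 bp
  60–71 → 12 bp
  72–86 → 15 bp
  87–178 → 92 bp
  179–187 → 9 bp
  188–232 → 45 bp
Sorted largest to smallest: 92, 59, 45, 15, 12, 9 bp.

92, 59, 45, 15, 12, 9 bp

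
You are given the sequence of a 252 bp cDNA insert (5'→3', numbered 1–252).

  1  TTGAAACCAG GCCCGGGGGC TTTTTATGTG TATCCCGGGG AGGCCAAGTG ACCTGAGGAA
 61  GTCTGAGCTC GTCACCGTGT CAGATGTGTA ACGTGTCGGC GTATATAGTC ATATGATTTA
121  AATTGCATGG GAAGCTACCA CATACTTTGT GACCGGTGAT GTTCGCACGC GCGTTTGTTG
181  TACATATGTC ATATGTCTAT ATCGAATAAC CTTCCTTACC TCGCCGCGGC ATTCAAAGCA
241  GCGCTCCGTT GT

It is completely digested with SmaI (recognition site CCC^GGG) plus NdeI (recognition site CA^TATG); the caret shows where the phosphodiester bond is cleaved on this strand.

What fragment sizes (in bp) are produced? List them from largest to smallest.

SmaI sites (CCCGGG) start at positions 12, 34.
SmaI cuts after base 3 of each site, so after positions 14, 36.
NdeI sites (CATATG) start at positions 110, 183, 190.
NdeI cuts after base 2 of each site, so after positions 111, 184, 191.
Combined cut positions: 14, 36, 111, 184, 191.
Linear molecule, 5 cuts → 6 fragments:
  1–14 → 14 bp
  15–36 → 22 bp
  37–111 → 75 bp
  112–184 → 73 bp
  185–191 → 7 bp
  192–252 → 61 bp
Sorted largest to smallest: 75, 73, 61, 22, 14, 7 bp.

75, 73, 61, 22, 14, 7 bp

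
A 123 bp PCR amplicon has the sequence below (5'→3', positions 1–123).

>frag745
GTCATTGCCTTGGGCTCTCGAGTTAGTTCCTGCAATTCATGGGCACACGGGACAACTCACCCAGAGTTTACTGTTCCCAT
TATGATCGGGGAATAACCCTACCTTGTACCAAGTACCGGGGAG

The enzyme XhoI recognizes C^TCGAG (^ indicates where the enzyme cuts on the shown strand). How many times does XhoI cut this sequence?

1

CTCGAG occurs starting at position 17.
XhoI cuts at 1 site.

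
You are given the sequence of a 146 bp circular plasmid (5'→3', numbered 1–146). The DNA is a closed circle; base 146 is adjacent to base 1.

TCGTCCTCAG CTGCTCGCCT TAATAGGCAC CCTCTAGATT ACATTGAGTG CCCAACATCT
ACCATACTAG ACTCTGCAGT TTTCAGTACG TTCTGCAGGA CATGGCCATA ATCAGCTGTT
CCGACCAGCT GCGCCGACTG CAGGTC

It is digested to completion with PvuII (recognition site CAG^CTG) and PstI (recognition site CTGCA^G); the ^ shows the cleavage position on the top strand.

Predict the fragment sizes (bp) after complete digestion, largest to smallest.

PvuII sites (CAGCTG) start at positions 8, 113, 126.
PvuII cuts after base 3 of each site, so after positions 10, 115, 128.
PstI sites (CTGCAG) start at positions 74, 93, 138.
PstI cuts after base 5 of each site (before the last base), so after positions 78, 97, 142.
Combined cut positions: 10, 78, 97, 115, 128, 142.
Circular molecule, 6 cuts → 6 fragments:
  11–78 → 68 bp
  79–97 → 19 bp
  98–115 → 18 bp
  116–128 → 13 bp
  129–142 → 14 bp
  143–146 then 1–10 → 4 + 10 = 14 bp
Sorted largest to smallest: 68, 19, 18, 14, 14, 13 bp.

68, 19, 18, 14, 14, 13 bp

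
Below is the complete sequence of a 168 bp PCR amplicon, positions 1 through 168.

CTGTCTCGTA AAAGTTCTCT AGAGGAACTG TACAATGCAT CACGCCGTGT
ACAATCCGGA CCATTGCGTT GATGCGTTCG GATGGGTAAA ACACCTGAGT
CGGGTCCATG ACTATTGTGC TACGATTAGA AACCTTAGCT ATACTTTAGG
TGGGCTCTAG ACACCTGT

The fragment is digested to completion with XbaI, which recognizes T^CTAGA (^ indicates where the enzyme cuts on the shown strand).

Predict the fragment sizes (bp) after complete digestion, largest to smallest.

138, 18, 12 bp

XbaI sites (TCTAGA) start at positions 18, 156.
XbaI cuts after the first base of each site, so after positions 18, 156.
Linear molecule, 2 cuts → 3 fragments:
  1–18 → 18 bp
  19–156 → 138 bp
  157–168 → 12 bp
Sorted largest to smallest: 138, 18, 12 bp.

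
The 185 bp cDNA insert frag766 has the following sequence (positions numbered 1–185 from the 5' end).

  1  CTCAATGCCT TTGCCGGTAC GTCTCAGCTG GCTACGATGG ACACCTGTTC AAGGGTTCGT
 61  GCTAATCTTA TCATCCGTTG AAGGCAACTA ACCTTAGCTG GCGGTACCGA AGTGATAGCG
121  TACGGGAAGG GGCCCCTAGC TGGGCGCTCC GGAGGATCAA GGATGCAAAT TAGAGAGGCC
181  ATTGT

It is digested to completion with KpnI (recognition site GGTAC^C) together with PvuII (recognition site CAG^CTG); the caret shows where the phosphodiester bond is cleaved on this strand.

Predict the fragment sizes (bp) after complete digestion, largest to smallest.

80, 78, 27 bp

The KpnI site (GGTACC) starts at position 103.
KpnI cuts after base 5 of each site (before the last base), so after position 107.
The PvuII site (CAGCTG) starts at position 25.
PvuII cuts after base 3 of each site, so after position 27.
Combined cut positions: 27, 107.
Linear molecule, 2 cuts → 3 fragments:
  1–27 → 27 bp
  28–107 → 80 bp
  108–185 → 78 bp
Sorted largest to smallest: 80, 78, 27 bp.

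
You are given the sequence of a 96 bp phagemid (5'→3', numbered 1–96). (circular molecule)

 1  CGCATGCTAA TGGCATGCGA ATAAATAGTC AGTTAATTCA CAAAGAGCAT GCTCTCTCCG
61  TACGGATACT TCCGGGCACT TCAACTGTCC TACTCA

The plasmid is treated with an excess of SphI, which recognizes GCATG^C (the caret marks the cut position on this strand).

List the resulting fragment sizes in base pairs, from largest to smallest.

51, 34, 11 bp

SphI sites (GCATGC) start at positions 2, 13, 47.
SphI cuts after base 5 of each site (before the last base), so after positions 6, 17, 51.
Circular molecule, 3 cuts → 3 fragments:
  7–17 → 11 bp
  18–51 → 34 bp
  52–96 then 1–6 → 45 + 6 = 51 bp
Sorted largest to smallest: 51, 34, 11 bp.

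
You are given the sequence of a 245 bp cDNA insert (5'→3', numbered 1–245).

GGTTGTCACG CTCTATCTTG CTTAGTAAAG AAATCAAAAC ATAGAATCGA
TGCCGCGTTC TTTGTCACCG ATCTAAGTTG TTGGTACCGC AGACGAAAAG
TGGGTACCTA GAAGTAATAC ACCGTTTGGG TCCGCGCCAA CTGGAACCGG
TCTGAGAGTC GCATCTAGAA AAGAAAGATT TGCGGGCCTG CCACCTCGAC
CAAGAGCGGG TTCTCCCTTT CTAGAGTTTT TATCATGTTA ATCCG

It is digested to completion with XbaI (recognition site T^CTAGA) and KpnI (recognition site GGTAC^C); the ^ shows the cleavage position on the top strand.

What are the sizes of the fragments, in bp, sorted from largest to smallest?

87, 57, 56, 25, 20 bp

XbaI sites (TCTAGA) start at positions 164, 220.
XbaI cuts after the first base of each site, so after positions 164, 220.
KpnI sites (GGTACC) start at positions 83, 103.
KpnI cuts after base 5 of each site (before the last base), so after positions 87, 107.
Combined cut positions: 87, 107, 164, 220.
Linear molecule, 4 cuts → 5 fragments:
  1–87 → 87 bp
  88–107 → 20 bp
  108–164 → 57 bp
  165–220 → 56 bp
  221–245 → 25 bp
Sorted largest to smallest: 87, 57, 56, 25, 20 bp.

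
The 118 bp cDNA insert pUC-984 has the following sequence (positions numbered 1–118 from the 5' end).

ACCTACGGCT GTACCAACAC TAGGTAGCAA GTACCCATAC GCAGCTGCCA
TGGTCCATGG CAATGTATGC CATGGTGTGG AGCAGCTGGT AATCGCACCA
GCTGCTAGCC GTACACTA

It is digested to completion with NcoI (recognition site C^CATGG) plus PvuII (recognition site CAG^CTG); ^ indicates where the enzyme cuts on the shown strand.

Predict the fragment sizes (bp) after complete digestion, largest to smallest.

NcoI sites (CCATGG) start at positions 48, 55, 70.
NcoI cuts after the first base of each site, so after positions 48, 55, 70.
PvuII sites (CAGCTG) start at positions 42, 83, 99.
PvuII cuts after base 3 of each site, so after positions 44, 85, 101.
Combined cut positions: 44, 48, 55, 70, 85, 101.
Linear molecule, 6 cuts → 7 fragments:
  1–44 → 44 bp
  45–48 → 4 bp
  49–55 → 7 bp
  56–70 → 15 bp
  71–85 → 15 bp
  86–101 → 16 bp
  102–118 → 17 bp
Sorted largest to smallest: 44, 17, 16, 15, 15, 7, 4 bp.

44, 17, 16, 15, 15, 7, 4 bp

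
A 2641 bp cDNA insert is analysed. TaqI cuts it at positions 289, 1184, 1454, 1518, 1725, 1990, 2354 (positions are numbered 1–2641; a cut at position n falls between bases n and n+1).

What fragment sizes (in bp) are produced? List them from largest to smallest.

895, 364, 289, 287, 270, 265, 207, 64 bp

Linear molecule, 7 cuts → 8 fragments:
  289 − 0 = 289 bp
  1184 − 289 = 895 bp
  1454 − 1184 = 270 bp
  1518 − 1454 = 64 bp
  1725 − 1518 = 207 bp
  1990 − 1725 = 265 bp
  2354 − 1990 = 364 bp
  2641 − 2354 = 287 bp
Sorted largest to smallest: 895, 364, 289, 287, 270, 265, 207, 64 bp.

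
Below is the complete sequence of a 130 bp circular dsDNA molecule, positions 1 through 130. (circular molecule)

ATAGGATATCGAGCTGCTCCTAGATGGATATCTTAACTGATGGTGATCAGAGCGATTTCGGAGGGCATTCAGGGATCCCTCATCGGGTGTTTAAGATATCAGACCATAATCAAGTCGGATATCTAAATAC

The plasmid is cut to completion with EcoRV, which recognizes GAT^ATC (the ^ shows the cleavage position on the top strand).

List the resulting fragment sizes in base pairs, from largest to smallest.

68, 23, 22, 17 bp

EcoRV sites (GATATC) start at positions 5, 27, 95, 118.
EcoRV cuts after base 3 of each site, so after positions 7, 29, 97, 120.
Circular molecule, 4 cuts → 4 fragments:
  8–29 → 22 bp
  30–97 → 68 bp
  98–120 → 23 bp
  121–130 then 1–7 → 10 + 7 = 17 bp
Sorted largest to smallest: 68, 23, 22, 17 bp.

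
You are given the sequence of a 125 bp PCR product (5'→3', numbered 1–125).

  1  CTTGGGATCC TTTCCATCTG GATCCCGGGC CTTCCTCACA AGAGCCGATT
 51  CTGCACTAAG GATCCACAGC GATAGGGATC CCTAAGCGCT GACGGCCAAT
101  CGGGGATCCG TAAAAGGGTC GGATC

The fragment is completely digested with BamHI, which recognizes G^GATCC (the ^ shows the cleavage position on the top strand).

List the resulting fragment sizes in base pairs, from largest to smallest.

BamHI sites (GGATCC) start at positions 5, 20, 60, 76, 104.
BamHI cuts after the first base of each site, so after positions 5, 20, 60, 76, 104.
Linear molecule, 5 cuts → 6 fragments:
  1–5 → 5 bp
  6–20 → 15 bp
  21–60 → 40 bp
  61–76 → 16 bp
  77–104 → 28 bp
  105–125 → 21 bp
Sorted largest to smallest: 40, 28, 21, 16, 15, 5 bp.

40, 28, 21, 16, 15, 5 bp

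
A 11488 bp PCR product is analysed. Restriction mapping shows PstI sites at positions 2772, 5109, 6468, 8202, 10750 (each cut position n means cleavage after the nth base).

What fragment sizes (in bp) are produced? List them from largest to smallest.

2772, 2548, 2337, 1734, 1359, 738 bp

Linear molecule, 5 cuts → 6 fragments:
  2772 − 0 = 2772 bp
  5109 − 2772 = 2337 bp
  6468 − 5109 = 1359 bp
  8202 − 6468 = 1734 bp
  10750 − 8202 = 2548 bp
  11488 − 10750 = 738 bp
Sorted largest to smallest: 2772, 2548, 2337, 1734, 1359, 738 bp.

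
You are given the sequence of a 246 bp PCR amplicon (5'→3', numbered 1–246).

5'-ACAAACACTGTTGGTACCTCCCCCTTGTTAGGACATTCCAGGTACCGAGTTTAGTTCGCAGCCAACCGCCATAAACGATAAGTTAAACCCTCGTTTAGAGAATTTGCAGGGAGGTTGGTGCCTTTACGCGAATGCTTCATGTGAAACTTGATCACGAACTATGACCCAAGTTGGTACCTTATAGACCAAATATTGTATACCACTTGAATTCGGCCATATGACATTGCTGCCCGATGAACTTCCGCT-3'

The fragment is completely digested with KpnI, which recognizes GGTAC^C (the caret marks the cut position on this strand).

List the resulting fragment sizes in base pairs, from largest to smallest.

KpnI sites (GGTACC) start at positions 13, 41, 173.
KpnI cuts after base 5 of each site (before the last base), so after positions 17, 45, 177.
Linear molecule, 3 cuts → 4 fragments:
  1–17 → 17 bp
  18–45 → 28 bp
  46–177 → 132 bp
  178–246 → 69 bp
Sorted largest to smallest: 132, 69, 28, 17 bp.

132, 69, 28, 17 bp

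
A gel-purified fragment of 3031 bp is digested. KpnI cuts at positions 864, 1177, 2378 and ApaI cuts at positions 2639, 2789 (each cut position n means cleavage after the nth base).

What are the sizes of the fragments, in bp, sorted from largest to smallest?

1201, 864, 313, 261, 242, 150 bp

Combined cut positions (sorted): 864, 1177, 2378, 2639, 2789.
Linear molecule, 5 cuts → 6 fragments:
  864 − 0 = 864 bp
  1177 − 864 = 313 bp
  2378 − 1177 = 1201 bp
  2639 − 2378 = 261 bp
  2789 − 2639 = 150 bp
  3031 − 2789 = 242 bp
Sorted largest to smallest: 1201, 864, 313, 261, 242, 150 bp.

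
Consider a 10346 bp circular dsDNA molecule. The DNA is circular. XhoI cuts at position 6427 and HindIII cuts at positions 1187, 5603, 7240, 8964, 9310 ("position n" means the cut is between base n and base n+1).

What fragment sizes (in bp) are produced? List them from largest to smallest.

4416, 2223, 1724, 824, 813, 346 bp

Combined cut positions (sorted): 1187, 5603, 6427, 7240, 8964, 9310.
Circular molecule, 6 cuts → 6 fragments:
  5603 − 1187 = 4416 bp
  6427 − 5603 = 824 bp
  7240 − 6427 = 813 bp
  8964 − 7240 = 1724 bp
  9310 − 8964 = 346 bp
  wrap: 10346 − 9310 + 1187 = 2223 bp
Sorted largest to smallest: 4416, 2223, 1724, 824, 813, 346 bp.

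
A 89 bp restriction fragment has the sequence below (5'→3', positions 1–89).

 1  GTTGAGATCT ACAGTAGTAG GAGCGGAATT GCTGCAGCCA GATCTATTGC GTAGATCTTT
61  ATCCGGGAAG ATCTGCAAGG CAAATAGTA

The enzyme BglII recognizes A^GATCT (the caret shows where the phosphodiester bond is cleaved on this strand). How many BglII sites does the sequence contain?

4

AGATCT occurs starting at positions 5, 40, 53, 69.
BglII cuts at 4 sites.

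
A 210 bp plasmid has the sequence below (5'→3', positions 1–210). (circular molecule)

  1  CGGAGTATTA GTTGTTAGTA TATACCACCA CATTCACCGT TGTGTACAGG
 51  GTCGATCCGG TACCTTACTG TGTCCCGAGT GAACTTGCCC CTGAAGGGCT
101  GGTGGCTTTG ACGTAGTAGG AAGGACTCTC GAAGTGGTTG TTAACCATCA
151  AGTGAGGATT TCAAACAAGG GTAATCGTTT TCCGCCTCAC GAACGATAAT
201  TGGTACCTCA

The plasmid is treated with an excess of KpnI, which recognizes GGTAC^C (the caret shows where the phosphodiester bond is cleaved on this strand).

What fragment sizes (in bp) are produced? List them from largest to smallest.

143, 67 bp

KpnI sites (GGTACC) start at positions 59, 202.
KpnI cuts after base 5 of each site (before the last base), so after positions 63, 206.
Circular molecule, 2 cuts → 2 fragments:
  64–206 → 143 bp
  207–210 then 1–63 → 4 + 63 = 67 bp
Sorted largest to smallest: 143, 67 bp.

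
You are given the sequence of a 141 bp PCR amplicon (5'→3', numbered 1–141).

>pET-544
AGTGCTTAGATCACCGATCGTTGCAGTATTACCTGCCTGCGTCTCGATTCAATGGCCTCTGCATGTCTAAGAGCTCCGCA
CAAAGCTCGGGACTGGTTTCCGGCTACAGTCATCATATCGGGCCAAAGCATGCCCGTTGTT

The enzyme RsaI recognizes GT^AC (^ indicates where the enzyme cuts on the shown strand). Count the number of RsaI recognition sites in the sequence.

No occurrence of GTAC is present in the sequence.
RsaI does not cut: 0 sites.

0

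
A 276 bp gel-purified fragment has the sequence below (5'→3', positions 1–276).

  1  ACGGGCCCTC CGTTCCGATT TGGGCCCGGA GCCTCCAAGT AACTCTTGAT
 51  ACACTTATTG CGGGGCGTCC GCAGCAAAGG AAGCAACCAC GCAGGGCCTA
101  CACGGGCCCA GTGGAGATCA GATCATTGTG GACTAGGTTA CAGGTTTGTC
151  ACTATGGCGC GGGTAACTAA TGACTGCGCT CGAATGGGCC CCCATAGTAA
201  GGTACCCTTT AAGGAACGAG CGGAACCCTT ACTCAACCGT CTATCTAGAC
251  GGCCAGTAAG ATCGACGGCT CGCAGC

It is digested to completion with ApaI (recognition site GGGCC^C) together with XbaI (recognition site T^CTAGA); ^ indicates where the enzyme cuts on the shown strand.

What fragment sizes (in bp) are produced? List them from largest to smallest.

82, 82, 54, 32, 19, 7 bp

ApaI sites (GGGCCC) start at positions 3, 22, 104, 186.
ApaI cuts after base 5 of each site (before the last base), so after positions 7, 26, 108, 190.
The XbaI site (TCTAGA) starts at position 244.
XbaI cuts after the first base of each site, so after position 244.
Combined cut positions: 7, 26, 108, 190, 244.
Linear molecule, 5 cuts → 6 fragments:
  1–7 → 7 bp
  8–26 → 19 bp
  27–108 → 82 bp
  109–190 → 82 bp
  191–244 → 54 bp
  245–276 → 32 bp
Sorted largest to smallest: 82, 82, 54, 32, 19, 7 bp.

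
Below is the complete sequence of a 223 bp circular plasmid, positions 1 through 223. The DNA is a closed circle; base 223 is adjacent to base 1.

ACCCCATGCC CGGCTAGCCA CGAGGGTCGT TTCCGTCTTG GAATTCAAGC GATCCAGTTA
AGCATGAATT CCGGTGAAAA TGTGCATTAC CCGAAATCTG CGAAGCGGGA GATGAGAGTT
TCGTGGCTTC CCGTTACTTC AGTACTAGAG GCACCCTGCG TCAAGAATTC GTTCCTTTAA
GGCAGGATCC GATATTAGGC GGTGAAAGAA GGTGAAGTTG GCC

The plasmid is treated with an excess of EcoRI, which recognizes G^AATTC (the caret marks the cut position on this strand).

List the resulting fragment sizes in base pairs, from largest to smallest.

EcoRI sites (GAATTC) start at positions 41, 66, 165.
EcoRI cuts after the first base of each site, so after positions 41, 66, 165.
Circular molecule, 3 cuts → 3 fragments:
  42–66 → 25 bp
  67–165 → 99 bp
  166–223 then 1–41 → 58 + 41 = 99 bp
Sorted largest to smallest: 99, 99, 25 bp.

99, 99, 25 bp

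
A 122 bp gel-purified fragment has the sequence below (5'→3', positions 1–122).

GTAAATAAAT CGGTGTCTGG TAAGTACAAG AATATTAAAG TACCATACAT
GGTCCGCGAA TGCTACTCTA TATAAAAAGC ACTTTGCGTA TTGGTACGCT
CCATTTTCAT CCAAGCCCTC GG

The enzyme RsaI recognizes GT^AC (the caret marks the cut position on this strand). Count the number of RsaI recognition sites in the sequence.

GTAC occurs starting at positions 24, 40, 94.
RsaI cuts at 3 sites.

3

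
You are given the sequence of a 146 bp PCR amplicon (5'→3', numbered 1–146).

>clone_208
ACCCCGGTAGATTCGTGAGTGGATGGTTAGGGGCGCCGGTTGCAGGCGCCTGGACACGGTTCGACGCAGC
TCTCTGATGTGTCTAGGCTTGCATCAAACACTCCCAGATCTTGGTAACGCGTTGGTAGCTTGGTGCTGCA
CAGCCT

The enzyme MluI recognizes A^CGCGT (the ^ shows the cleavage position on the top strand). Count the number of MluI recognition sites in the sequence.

1

ACGCGT occurs starting at position 117.
MluI cuts at 1 site.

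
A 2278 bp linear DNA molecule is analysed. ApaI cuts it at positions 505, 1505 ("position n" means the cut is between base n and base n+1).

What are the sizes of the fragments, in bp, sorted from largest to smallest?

Linear molecule, 2 cuts → 3 fragments:
  505 − 0 = 505 bp
  1505 − 505 = 1000 bp
  2278 − 1505 = 773 bp
Sorted largest to smallest: 1000, 773, 505 bp.

1000, 773, 505 bp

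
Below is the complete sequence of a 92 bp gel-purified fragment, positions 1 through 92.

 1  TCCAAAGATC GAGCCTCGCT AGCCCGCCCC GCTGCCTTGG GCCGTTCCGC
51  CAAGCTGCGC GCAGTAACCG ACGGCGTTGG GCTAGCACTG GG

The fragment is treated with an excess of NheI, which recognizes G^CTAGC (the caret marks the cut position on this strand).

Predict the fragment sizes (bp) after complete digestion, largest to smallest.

NheI sites (GCTAGC) start at positions 18, 81.
NheI cuts after the first base of each site, so after positions 18, 81.
Linear molecule, 2 cuts → 3 fragments:
  1–18 → 18 bp
  19–81 → 63 bp
  82–92 → 11 bp
Sorted largest to smallest: 63, 18, 11 bp.

63, 18, 11 bp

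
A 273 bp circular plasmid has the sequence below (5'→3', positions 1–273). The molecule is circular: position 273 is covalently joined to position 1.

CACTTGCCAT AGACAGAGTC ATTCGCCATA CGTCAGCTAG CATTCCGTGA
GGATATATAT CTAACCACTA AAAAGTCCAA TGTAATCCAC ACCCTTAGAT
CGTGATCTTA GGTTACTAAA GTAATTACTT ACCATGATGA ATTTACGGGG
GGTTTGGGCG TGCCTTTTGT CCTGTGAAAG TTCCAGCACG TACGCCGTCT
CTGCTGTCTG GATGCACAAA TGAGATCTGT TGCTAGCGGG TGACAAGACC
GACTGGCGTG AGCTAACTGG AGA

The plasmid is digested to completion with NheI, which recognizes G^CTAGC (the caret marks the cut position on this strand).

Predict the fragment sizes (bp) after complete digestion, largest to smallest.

196, 77 bp

NheI sites (GCTAGC) start at positions 36, 232.
NheI cuts after the first base of each site, so after positions 36, 232.
Circular molecule, 2 cuts → 2 fragments:
  37–232 → 196 bp
  233–273 then 1–36 → 41 + 36 = 77 bp
Sorted largest to smallest: 196, 77 bp.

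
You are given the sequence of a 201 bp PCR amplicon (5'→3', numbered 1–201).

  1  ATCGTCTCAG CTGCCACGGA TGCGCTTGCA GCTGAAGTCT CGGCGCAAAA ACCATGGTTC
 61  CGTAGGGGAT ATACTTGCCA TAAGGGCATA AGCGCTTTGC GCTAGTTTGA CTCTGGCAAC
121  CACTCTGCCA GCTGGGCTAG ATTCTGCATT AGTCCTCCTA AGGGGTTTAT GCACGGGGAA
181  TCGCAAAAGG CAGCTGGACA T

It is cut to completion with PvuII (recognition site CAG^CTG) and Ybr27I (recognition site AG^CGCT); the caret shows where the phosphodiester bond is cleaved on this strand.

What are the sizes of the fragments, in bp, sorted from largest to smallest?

62, 61, 39, 21, 10, 8 bp

PvuII sites (CAGCTG) start at positions 8, 29, 129, 191.
PvuII cuts after base 3 of each site, so after positions 10, 31, 131, 193.
The Ybr27I site (AGCGCT) starts at position 91.
Ybr27I cuts after base 2 of each site, so after position 92.
Combined cut positions: 10, 31, 92, 131, 193.
Linear molecule, 5 cuts → 6 fragments:
  1–10 → 10 bp
  11–31 → 21 bp
  32–92 → 61 bp
  93–131 → 39 bp
  132–193 → 62 bp
  194–201 → 8 bp
Sorted largest to smallest: 62, 61, 39, 21, 10, 8 bp.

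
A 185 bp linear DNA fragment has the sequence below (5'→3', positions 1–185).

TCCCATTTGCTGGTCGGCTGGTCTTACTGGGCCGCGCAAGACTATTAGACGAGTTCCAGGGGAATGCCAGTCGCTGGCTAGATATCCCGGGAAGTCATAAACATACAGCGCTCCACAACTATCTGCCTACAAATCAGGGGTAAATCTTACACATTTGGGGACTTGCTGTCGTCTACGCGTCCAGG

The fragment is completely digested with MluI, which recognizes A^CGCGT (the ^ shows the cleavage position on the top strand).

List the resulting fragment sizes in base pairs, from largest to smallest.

The MluI site (ACGCGT) starts at position 175.
MluI cuts after the first base of each site, so after position 175.
Linear molecule, 1 cut → 2 fragments:
  1–175 → 175 bp
  176–185 → 10 bp
Sorted largest to smallest: 175, 10 bp.

175, 10 bp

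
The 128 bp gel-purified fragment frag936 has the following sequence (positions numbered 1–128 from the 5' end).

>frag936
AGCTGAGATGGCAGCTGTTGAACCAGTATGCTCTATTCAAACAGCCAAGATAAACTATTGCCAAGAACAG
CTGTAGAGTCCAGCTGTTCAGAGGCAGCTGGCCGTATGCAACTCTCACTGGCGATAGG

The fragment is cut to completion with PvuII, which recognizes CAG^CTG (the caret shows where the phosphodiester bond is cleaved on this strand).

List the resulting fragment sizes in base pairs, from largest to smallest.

PvuII sites (CAGCTG) start at positions 12, 68, 81, 95.
PvuII cuts after base 3 of each site, so after positions 14, 70, 83, 97.
Linear molecule, 4 cuts → 5 fragments:
  1–14 → 14 bp
  15–70 → 56 bp
  71–83 → 13 bp
  84–97 → 14 bp
  98–128 → 31 bp
Sorted largest to smallest: 56, 31, 14, 14, 13 bp.

56, 31, 14, 14, 13 bp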